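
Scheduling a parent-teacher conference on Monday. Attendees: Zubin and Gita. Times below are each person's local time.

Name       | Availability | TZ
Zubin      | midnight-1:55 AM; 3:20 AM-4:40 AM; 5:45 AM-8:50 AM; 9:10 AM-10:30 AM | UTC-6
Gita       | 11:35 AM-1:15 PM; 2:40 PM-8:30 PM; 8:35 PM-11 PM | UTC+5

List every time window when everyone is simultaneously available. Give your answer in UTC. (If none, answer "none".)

Zubin in UTC: 06:00-07:55, 09:20-10:40, 11:45-14:50, 15:10-16:30 (add 6h to convert from UTC-6).
Gita in UTC: 06:35-08:15, 09:40-15:30, 15:35-18:00 (subtract 5h to convert from UTC+5).
Zubin ∩ Gita: 06:35-07:55, 09:40-10:40, 11:45-14:50, 15:10-15:30, 15:35-16:30.

06:35-07:55, 09:40-10:40, 11:45-14:50, 15:10-15:30, 15:35-16:30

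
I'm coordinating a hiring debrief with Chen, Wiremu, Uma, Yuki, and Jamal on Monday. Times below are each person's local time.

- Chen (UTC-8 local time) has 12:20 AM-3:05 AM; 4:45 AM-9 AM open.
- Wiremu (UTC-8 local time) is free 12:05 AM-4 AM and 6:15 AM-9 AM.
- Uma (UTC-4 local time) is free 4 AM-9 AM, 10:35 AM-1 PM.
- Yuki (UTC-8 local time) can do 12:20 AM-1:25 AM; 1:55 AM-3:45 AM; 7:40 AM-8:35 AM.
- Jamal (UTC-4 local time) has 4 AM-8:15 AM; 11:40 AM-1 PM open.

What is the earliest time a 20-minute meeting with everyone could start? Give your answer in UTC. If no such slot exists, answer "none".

08:20

Chen in UTC: 08:20-11:05, 12:45-17:00 (add 8h to convert from UTC-8).
Wiremu in UTC: 08:05-12:00, 14:15-17:00 (add 8h to convert from UTC-8).
Uma in UTC: 08:00-13:00, 14:35-17:00 (add 4h to convert from UTC-4).
Yuki in UTC: 08:20-09:25, 09:55-11:45, 15:40-16:35 (add 8h to convert from UTC-8).
Jamal in UTC: 08:00-12:15, 15:40-17:00 (add 4h to convert from UTC-4).
Chen ∩ Wiremu: 08:20-11:05, 14:15-17:00.
Chen ∩ Wiremu ∩ Uma: 08:20-11:05, 14:35-17:00.
Chen ∩ Wiremu ∩ Uma ∩ Yuki: 08:20-09:25, 09:55-11:05, 15:40-16:35.
Chen ∩ Wiremu ∩ Uma ∩ Yuki ∩ Jamal: 08:20-09:25, 09:55-11:05, 15:40-16:35.
Those are the intersection windows.
The first common window of at least 20 minutes is 08:20-09:25, so the earliest start is 08:20.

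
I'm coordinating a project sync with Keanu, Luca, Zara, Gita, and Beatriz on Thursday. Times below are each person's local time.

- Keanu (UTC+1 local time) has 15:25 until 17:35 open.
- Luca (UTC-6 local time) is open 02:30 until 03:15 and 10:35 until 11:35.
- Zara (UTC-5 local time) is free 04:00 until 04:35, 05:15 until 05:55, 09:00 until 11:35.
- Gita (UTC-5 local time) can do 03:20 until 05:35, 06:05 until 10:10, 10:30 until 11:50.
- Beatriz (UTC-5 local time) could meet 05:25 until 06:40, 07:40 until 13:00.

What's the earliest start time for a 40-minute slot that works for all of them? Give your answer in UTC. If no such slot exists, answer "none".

Keanu in UTC: 14:25-16:35 (subtract 1h to convert from UTC+1).
Luca in UTC: 08:30-09:15, 16:35-17:35 (add 6h to convert from UTC-6).
Zara in UTC: 09:00-09:35, 10:15-10:55, 14:00-16:35 (add 5h to convert from UTC-5).
Gita in UTC: 08:20-10:35, 11:05-15:10, 15:30-16:50 (add 5h to convert from UTC-5).
Beatriz in UTC: 10:25-11:40, 12:40-18:00 (add 5h to convert from UTC-5).
Keanu ∩ Luca: ∅.
Keanu ∩ Luca ∩ Zara: ∅.
Keanu ∩ Luca ∩ Zara ∩ Gita: ∅.
Keanu ∩ Luca ∩ Zara ∩ Gita ∩ Beatriz: ∅.
There is no time when everyone is free.
No common window is at least 40 minutes long.

none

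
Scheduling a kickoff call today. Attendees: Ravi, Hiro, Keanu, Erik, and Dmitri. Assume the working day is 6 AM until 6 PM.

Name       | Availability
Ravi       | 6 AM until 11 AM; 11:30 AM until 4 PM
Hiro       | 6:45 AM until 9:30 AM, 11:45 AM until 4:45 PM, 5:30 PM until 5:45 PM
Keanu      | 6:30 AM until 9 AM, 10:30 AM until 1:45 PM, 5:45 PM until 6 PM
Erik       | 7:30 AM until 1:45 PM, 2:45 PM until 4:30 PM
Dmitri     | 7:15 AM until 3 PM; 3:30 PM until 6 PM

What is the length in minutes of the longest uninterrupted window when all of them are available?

120

Ravi ∩ Hiro: 06:45-09:30, 11:45-16:00.
Ravi ∩ Hiro ∩ Keanu: 06:45-09:00, 11:45-13:45.
Ravi ∩ Hiro ∩ Keanu ∩ Erik: 07:30-09:00, 11:45-13:45.
Ravi ∩ Hiro ∩ Keanu ∩ Erik ∩ Dmitri: 07:30-09:00, 11:45-13:45.
So the common availability across everyone is 07:30-09:00, 11:45-13:45.
The longest is 11:45-13:45 at 120 minutes.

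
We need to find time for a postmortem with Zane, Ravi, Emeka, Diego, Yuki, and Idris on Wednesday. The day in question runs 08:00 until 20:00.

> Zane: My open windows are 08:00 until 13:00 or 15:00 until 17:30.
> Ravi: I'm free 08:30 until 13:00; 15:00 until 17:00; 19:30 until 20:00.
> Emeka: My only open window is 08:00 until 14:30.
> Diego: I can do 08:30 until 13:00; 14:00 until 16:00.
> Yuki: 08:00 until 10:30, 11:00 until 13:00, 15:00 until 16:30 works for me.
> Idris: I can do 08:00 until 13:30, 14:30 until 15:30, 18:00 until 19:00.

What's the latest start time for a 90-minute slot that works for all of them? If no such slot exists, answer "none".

11:30

Zane ∩ Ravi: 08:30-13:00, 15:00-17:00.
Zane ∩ Ravi ∩ Emeka: 08:30-13:00.
Zane ∩ Ravi ∩ Emeka ∩ Diego: 08:30-13:00.
Zane ∩ Ravi ∩ Emeka ∩ Diego ∩ Yuki: 08:30-10:30, 11:00-13:00.
Zane ∩ Ravi ∩ Emeka ∩ Diego ∩ Yuki ∩ Idris: 08:30-10:30, 11:00-13:00.
Those are the intersection windows.
The last common window of at least 90 minutes is 11:00-13:00; a 90-minute meeting can start as late as 11:30 and still end by 13:00.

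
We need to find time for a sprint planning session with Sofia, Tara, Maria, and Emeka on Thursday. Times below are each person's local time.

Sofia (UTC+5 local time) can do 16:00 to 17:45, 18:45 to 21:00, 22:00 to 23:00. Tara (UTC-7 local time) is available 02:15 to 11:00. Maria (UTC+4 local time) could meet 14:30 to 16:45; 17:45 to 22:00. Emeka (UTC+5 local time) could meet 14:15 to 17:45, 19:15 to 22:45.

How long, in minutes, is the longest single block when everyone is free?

Sofia in UTC: 11:00-12:45, 13:45-16:00, 17:00-18:00 (subtract 5h to convert from UTC+5).
Tara in UTC: 09:15-18:00 (add 7h to convert from UTC-7).
Maria in UTC: 10:30-12:45, 13:45-18:00 (subtract 4h to convert from UTC+4).
Emeka in UTC: 09:15-12:45, 14:15-17:45 (subtract 5h to convert from UTC+5).
Sofia ∩ Tara: 11:00-12:45, 13:45-16:00, 17:00-18:00.
Sofia ∩ Tara ∩ Maria: 11:00-12:45, 13:45-16:00, 17:00-18:00.
Sofia ∩ Tara ∩ Maria ∩ Emeka: 11:00-12:45, 14:15-16:00, 17:00-17:45.
The longest is 11:00-12:45 at 105 minutes.

105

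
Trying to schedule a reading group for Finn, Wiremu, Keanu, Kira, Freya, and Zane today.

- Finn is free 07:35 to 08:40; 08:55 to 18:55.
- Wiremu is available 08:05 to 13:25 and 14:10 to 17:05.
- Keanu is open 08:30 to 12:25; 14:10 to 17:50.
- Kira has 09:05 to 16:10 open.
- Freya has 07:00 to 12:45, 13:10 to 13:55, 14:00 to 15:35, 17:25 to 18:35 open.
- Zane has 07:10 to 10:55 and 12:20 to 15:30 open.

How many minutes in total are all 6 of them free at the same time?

Finn ∩ Wiremu: 08:05-08:40, 08:55-13:25, 14:10-17:05.
Finn ∩ Wiremu ∩ Keanu: 08:30-08:40, 08:55-12:25, 14:10-17:05.
Finn ∩ Wiremu ∩ Keanu ∩ Kira: 09:05-12:25, 14:10-16:10.
Finn ∩ Wiremu ∩ Keanu ∩ Kira ∩ Freya: 09:05-12:25, 14:10-15:35.
Finn ∩ Wiremu ∩ Keanu ∩ Kira ∩ Freya ∩ Zane: 09:05-10:55, 12:20-12:25, 14:10-15:30.
Summing the common windows: 110 + 5 + 80 = 195 minutes.

195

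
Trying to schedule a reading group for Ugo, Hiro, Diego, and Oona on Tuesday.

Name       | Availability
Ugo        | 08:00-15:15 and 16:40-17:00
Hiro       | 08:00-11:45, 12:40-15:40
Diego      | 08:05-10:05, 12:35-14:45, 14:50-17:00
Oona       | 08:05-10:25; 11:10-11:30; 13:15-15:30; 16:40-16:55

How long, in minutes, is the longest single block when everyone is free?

Ugo ∩ Hiro: 08:00-11:45, 12:40-15:15.
Ugo ∩ Hiro ∩ Diego: 08:05-10:05, 12:40-14:45, 14:50-15:15.
Ugo ∩ Hiro ∩ Diego ∩ Oona: 08:05-10:05, 13:15-14:45, 14:50-15:15.
The longest is 08:05-10:05 at 120 minutes.

120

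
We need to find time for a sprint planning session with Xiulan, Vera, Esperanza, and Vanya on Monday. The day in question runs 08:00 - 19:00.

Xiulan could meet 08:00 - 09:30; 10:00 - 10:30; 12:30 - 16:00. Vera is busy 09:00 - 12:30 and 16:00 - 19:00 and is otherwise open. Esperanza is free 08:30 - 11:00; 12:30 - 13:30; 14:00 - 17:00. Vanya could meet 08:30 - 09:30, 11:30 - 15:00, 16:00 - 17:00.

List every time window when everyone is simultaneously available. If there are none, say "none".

08:30-09:00, 12:30-13:30, 14:00-15:00

Xiulan free: 08:00-09:30, 10:00-10:30, 12:30-16:00.
Vera free: 08:00-09:00, 12:30-16:00 (invert busy blocks within the working day).
Esperanza free: 08:30-11:00, 12:30-13:30, 14:00-17:00.
Vanya free: 08:30-09:30, 11:30-15:00, 16:00-17:00.
Xiulan ∩ Vera: 08:00-09:00, 12:30-16:00.
Xiulan ∩ Vera ∩ Esperanza: 08:30-09:00, 12:30-13:30, 14:00-16:00.
Xiulan ∩ Vera ∩ Esperanza ∩ Vanya: 08:30-09:00, 12:30-13:30, 14:00-15:00.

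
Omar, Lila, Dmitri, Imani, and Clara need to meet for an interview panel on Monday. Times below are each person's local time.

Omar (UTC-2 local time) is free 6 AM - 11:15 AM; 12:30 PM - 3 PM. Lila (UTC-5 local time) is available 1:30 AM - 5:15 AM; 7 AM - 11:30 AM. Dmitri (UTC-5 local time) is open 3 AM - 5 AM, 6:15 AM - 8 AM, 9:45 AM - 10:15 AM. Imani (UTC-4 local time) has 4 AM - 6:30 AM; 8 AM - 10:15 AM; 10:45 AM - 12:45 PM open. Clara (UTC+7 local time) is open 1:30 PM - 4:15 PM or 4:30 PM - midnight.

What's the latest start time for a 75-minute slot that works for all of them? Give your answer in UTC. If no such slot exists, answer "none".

Omar in UTC: 08:00-13:15, 14:30-17:00 (add 2h to convert from UTC-2).
Lila in UTC: 06:30-10:15, 12:00-16:30 (add 5h to convert from UTC-5).
Dmitri in UTC: 08:00-10:00, 11:15-13:00, 14:45-15:15 (add 5h to convert from UTC-5).
Imani in UTC: 08:00-10:30, 12:00-14:15, 14:45-16:45 (add 4h to convert from UTC-4).
Clara in UTC: 06:30-09:15, 09:30-17:00 (subtract 7h to convert from UTC+7).
Omar ∩ Lila: 08:00-10:15, 12:00-13:15, 14:30-16:30.
Omar ∩ Lila ∩ Dmitri: 08:00-10:00, 12:00-13:00, 14:45-15:15.
Omar ∩ Lila ∩ Dmitri ∩ Imani: 08:00-10:00, 12:00-13:00, 14:45-15:15.
Omar ∩ Lila ∩ Dmitri ∩ Imani ∩ Clara: 08:00-09:15, 09:30-10:00, 12:00-13:00, 14:45-15:15.
The last common window of at least 75 minutes is 08:00-09:15; a 75-minute meeting can start as late as 08:00 and still end by 09:15.

08:00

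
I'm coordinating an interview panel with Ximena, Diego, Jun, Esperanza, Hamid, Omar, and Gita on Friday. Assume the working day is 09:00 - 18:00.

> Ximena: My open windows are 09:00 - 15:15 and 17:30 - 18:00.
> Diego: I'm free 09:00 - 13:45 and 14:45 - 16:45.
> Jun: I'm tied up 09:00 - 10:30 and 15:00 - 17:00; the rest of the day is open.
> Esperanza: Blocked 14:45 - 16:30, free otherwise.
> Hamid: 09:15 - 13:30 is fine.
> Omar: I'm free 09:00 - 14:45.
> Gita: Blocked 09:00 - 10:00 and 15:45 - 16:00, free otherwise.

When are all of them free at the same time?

10:30-13:30

Ximena free: 09:00-15:15, 17:30-18:00.
Diego free: 09:00-13:45, 14:45-16:45.
Jun free: 10:30-15:00, 17:00-18:00 (invert busy blocks within the working day).
Esperanza free: 09:00-14:45, 16:30-18:00 (invert busy blocks within the working day).
Hamid free: 09:15-13:30.
Omar free: 09:00-14:45.
Gita free: 10:00-15:45, 16:00-18:00 (invert busy blocks within the working day).
Ximena ∩ Diego: 09:00-13:45, 14:45-15:15.
Ximena ∩ Diego ∩ Jun: 10:30-13:45, 14:45-15:00.
Ximena ∩ Diego ∩ Jun ∩ Esperanza: 10:30-13:45.
Ximena ∩ Diego ∩ Jun ∩ Esperanza ∩ Hamid: 10:30-13:30.
Ximena ∩ Diego ∩ Jun ∩ Esperanza ∩ Hamid ∩ Omar: 10:30-13:30.
Ximena ∩ Diego ∩ Jun ∩ Esperanza ∩ Hamid ∩ Omar ∩ Gita: 10:30-13:30.
Those are the intersection windows.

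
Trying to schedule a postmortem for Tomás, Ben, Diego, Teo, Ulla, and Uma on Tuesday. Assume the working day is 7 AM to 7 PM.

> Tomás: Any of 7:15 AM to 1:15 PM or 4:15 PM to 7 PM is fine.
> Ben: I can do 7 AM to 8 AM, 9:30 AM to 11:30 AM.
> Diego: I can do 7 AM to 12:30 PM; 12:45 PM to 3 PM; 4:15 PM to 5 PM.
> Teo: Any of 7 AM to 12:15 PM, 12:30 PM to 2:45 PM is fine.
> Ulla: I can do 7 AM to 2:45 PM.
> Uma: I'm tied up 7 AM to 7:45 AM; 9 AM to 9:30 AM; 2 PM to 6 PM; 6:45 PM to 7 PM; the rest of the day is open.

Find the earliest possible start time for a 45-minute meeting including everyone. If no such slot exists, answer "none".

09:30

Tomás free: 07:15-13:15, 16:15-19:00.
Ben free: 07:00-08:00, 09:30-11:30.
Diego free: 07:00-12:30, 12:45-15:00, 16:15-17:00.
Teo free: 07:00-12:15, 12:30-14:45.
Ulla free: 07:00-14:45.
Uma free: 07:45-09:00, 09:30-14:00, 18:00-18:45 (invert busy blocks within the working day).
Tomás ∩ Ben: 07:15-08:00, 09:30-11:30.
Tomás ∩ Ben ∩ Diego: 07:15-08:00, 09:30-11:30.
Tomás ∩ Ben ∩ Diego ∩ Teo: 07:15-08:00, 09:30-11:30.
Tomás ∩ Ben ∩ Diego ∩ Teo ∩ Ulla: 07:15-08:00, 09:30-11:30.
Tomás ∩ Ben ∩ Diego ∩ Teo ∩ Ulla ∩ Uma: 07:45-08:00, 09:30-11:30.
So the common availability across everyone is 07:45-08:00, 09:30-11:30.
The first common window of at least 45 minutes is 09:30-11:30, so the earliest start is 09:30.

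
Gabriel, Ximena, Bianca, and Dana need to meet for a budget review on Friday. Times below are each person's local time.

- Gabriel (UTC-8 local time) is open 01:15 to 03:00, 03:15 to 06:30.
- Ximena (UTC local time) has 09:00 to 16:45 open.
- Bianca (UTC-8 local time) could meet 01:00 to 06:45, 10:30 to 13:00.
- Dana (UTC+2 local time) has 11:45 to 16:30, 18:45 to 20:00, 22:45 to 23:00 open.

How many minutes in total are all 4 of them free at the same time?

270

Gabriel in UTC: 09:15-11:00, 11:15-14:30 (add 8h to convert from UTC-8).
Ximena in UTC: 09:00-16:45.
Bianca in UTC: 09:00-14:45, 18:30-21:00 (add 8h to convert from UTC-8).
Dana in UTC: 09:45-14:30, 16:45-18:00, 20:45-21:00 (subtract 2h to convert from UTC+2).
Gabriel ∩ Ximena: 09:15-11:00, 11:15-14:30.
Gabriel ∩ Ximena ∩ Bianca: 09:15-11:00, 11:15-14:30.
Gabriel ∩ Ximena ∩ Bianca ∩ Dana: 09:45-11:00, 11:15-14:30.
Summing the common windows: 75 + 195 = 270 minutes.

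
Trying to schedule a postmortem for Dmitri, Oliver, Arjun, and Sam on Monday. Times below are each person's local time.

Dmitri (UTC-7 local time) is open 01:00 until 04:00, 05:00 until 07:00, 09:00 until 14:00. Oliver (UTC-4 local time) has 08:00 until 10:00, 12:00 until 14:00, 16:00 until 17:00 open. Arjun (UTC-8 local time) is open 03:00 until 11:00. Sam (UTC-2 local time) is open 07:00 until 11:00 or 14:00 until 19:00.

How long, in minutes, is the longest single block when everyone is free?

120

Dmitri in UTC: 08:00-11:00, 12:00-14:00, 16:00-21:00 (add 7h to convert from UTC-7).
Oliver in UTC: 12:00-14:00, 16:00-18:00, 20:00-21:00 (add 4h to convert from UTC-4).
Arjun in UTC: 11:00-19:00 (add 8h to convert from UTC-8).
Sam in UTC: 09:00-13:00, 16:00-21:00 (add 2h to convert from UTC-2).
Dmitri ∩ Oliver: 12:00-14:00, 16:00-18:00, 20:00-21:00.
Dmitri ∩ Oliver ∩ Arjun: 12:00-14:00, 16:00-18:00.
Dmitri ∩ Oliver ∩ Arjun ∩ Sam: 12:00-13:00, 16:00-18:00.
The longest is 16:00-18:00 at 120 minutes.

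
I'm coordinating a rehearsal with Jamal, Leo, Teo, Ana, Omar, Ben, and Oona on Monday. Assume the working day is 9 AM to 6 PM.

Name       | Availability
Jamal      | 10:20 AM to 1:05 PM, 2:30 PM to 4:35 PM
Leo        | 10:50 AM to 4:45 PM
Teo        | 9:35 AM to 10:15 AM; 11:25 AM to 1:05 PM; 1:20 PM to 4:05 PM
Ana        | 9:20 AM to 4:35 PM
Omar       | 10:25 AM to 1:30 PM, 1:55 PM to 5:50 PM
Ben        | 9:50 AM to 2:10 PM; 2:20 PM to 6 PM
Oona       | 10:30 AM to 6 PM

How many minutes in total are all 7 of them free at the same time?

195

Jamal ∩ Leo: 10:50-13:05, 14:30-16:35.
Jamal ∩ Leo ∩ Teo: 11:25-13:05, 14:30-16:05.
Jamal ∩ Leo ∩ Teo ∩ Ana: 11:25-13:05, 14:30-16:05.
Jamal ∩ Leo ∩ Teo ∩ Ana ∩ Omar: 11:25-13:05, 14:30-16:05.
Jamal ∩ Leo ∩ Teo ∩ Ana ∩ Omar ∩ Ben: 11:25-13:05, 14:30-16:05.
Jamal ∩ Leo ∩ Teo ∩ Ana ∩ Omar ∩ Ben ∩ Oona: 11:25-13:05, 14:30-16:05.
So the common availability across everyone is 11:25-13:05, 14:30-16:05.
Summing the common windows: 100 + 95 = 195 minutes.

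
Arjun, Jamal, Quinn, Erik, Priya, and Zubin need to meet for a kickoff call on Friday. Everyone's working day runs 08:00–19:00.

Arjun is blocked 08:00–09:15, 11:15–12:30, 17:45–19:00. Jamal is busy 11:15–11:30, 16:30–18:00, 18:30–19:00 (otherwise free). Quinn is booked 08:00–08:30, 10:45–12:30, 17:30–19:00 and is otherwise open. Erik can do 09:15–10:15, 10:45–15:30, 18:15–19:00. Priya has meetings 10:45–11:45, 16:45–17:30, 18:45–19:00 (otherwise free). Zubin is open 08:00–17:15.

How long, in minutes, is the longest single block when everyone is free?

Arjun free: 09:15-11:15, 12:30-17:45 (invert busy blocks within the working day).
Jamal free: 08:00-11:15, 11:30-16:30, 18:00-18:30 (invert busy blocks within the working day).
Quinn free: 08:30-10:45, 12:30-17:30 (invert busy blocks within the working day).
Erik free: 09:15-10:15, 10:45-15:30, 18:15-19:00.
Priya free: 08:00-10:45, 11:45-16:45, 17:30-18:45 (invert busy blocks within the working day).
Zubin free: 08:00-17:15.
Arjun ∩ Jamal: 09:15-11:15, 12:30-16:30.
Arjun ∩ Jamal ∩ Quinn: 09:15-10:45, 12:30-16:30.
Arjun ∩ Jamal ∩ Quinn ∩ Erik: 09:15-10:15, 12:30-15:30.
Arjun ∩ Jamal ∩ Quinn ∩ Erik ∩ Priya: 09:15-10:15, 12:30-15:30.
Arjun ∩ Jamal ∩ Quinn ∩ Erik ∩ Priya ∩ Zubin: 09:15-10:15, 12:30-15:30.
The longest is 12:30-15:30 at 180 minutes.

180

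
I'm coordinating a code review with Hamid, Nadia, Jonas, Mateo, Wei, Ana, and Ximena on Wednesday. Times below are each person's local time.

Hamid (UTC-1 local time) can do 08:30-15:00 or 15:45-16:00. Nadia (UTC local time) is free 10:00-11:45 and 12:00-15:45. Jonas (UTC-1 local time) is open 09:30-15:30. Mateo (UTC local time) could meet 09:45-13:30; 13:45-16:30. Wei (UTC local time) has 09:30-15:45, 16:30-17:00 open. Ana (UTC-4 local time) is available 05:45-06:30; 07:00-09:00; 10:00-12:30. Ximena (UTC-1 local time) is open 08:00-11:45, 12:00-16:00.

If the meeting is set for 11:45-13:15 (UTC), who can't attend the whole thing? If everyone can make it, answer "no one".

Ana, Nadia, Ximena

Hamid in UTC: 09:30-16:00, 16:45-17:00 (add 1h to convert from UTC-1).
Nadia in UTC: 10:00-11:45, 12:00-15:45.
Jonas in UTC: 10:30-16:30 (add 1h to convert from UTC-1).
Mateo in UTC: 09:45-13:30, 13:45-16:30.
Wei in UTC: 09:30-15:45, 16:30-17:00.
Ana in UTC: 09:45-10:30, 11:00-13:00, 14:00-16:30 (add 4h to convert from UTC-4).
Ximena in UTC: 09:00-12:45, 13:00-17:00 (add 1h to convert from UTC-1).
Hamid: free for 11:45-13:15. Nadia: not fully free for 11:45-13:15. Jonas: free for 11:45-13:15. Mateo: free for 11:45-13:15. Wei: free for 11:45-13:15. Ana: not fully free for 11:45-13:15. Ximena: not fully free for 11:45-13:15.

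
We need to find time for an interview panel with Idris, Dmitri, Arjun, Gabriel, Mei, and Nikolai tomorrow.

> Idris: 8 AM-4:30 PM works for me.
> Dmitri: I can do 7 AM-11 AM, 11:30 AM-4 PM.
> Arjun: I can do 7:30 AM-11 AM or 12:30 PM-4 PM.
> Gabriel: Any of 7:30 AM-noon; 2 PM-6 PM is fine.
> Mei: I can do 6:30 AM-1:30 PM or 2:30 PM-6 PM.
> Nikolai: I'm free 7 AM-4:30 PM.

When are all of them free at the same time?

Idris ∩ Dmitri: 08:00-11:00, 11:30-16:00.
Idris ∩ Dmitri ∩ Arjun: 08:00-11:00, 12:30-16:00.
Idris ∩ Dmitri ∩ Arjun ∩ Gabriel: 08:00-11:00, 14:00-16:00.
Idris ∩ Dmitri ∩ Arjun ∩ Gabriel ∩ Mei: 08:00-11:00, 14:30-16:00.
Idris ∩ Dmitri ∩ Arjun ∩ Gabriel ∩ Mei ∩ Nikolai: 08:00-11:00, 14:30-16:00.

08:00-11:00, 14:30-16:00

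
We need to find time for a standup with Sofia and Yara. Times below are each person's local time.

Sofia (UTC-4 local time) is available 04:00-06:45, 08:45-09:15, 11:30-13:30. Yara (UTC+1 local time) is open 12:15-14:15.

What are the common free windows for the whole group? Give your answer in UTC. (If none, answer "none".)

Sofia in UTC: 08:00-10:45, 12:45-13:15, 15:30-17:30 (add 4h to convert from UTC-4).
Yara in UTC: 11:15-13:15 (subtract 1h to convert from UTC+1).
Sofia ∩ Yara: 12:45-13:15.
So the common availability across everyone is 12:45-13:15.

12:45-13:15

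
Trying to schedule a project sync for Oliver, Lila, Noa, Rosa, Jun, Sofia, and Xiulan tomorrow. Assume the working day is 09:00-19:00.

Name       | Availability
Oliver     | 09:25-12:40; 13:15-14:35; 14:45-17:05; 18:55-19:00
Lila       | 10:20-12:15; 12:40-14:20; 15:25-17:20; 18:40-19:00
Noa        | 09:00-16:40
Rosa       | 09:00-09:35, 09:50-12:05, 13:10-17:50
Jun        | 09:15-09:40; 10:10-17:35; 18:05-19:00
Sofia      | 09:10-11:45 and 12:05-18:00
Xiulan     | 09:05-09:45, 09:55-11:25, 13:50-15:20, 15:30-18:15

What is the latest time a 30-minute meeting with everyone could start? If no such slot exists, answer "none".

Oliver ∩ Lila: 10:20-12:15, 13:15-14:20, 15:25-17:05, 18:55-19:00.
Oliver ∩ Lila ∩ Noa: 10:20-12:15, 13:15-14:20, 15:25-16:40.
Oliver ∩ Lila ∩ Noa ∩ Rosa: 10:20-12:05, 13:15-14:20, 15:25-16:40.
Oliver ∩ Lila ∩ Noa ∩ Rosa ∩ Jun: 10:20-12:05, 13:15-14:20, 15:25-16:40.
Oliver ∩ Lila ∩ Noa ∩ Rosa ∩ Jun ∩ Sofia: 10:20-11:45, 13:15-14:20, 15:25-16:40.
Oliver ∩ Lila ∩ Noa ∩ Rosa ∩ Jun ∩ Sofia ∩ Xiulan: 10:20-11:25, 13:50-14:20, 15:30-16:40.
The last common window of at least 30 minutes is 15:30-16:40; a 30-minute meeting can start as late as 16:10 and still end by 16:40.

16:10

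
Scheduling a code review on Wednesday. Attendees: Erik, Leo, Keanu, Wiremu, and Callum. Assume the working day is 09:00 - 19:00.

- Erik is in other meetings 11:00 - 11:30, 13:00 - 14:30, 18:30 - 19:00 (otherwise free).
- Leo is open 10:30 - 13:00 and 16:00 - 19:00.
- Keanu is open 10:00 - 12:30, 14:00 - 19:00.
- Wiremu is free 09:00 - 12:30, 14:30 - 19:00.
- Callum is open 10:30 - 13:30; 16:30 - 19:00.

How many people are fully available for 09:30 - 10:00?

2

Erik free: 09:00-11:00, 11:30-13:00, 14:30-18:30 (invert busy blocks within the working day).
Leo free: 10:30-13:00, 16:00-19:00.
Keanu free: 10:00-12:30, 14:00-19:00.
Wiremu free: 09:00-12:30, 14:30-19:00.
Callum free: 10:30-13:30, 16:30-19:00.
Erik and Wiremu can make the full 09:30-10:00 slot — that's 2.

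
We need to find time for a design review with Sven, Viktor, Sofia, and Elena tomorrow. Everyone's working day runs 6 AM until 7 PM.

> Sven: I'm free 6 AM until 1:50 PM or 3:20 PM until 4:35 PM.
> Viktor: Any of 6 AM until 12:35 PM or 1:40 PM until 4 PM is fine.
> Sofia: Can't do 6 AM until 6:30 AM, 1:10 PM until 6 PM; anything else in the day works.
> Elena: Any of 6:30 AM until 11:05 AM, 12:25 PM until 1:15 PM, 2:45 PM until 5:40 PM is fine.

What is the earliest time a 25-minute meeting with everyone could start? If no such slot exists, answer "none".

Sven free: 06:00-13:50, 15:20-16:35.
Viktor free: 06:00-12:35, 13:40-16:00.
Sofia free: 06:30-13:10, 18:00-19:00 (invert busy blocks within the working day).
Elena free: 06:30-11:05, 12:25-13:15, 14:45-17:40.
Sven ∩ Viktor: 06:00-12:35, 13:40-13:50, 15:20-16:00.
Sven ∩ Viktor ∩ Sofia: 06:30-12:35.
Sven ∩ Viktor ∩ Sofia ∩ Elena: 06:30-11:05, 12:25-12:35.
The first common window of at least 25 minutes is 06:30-11:05, so the earliest start is 06:30.

06:30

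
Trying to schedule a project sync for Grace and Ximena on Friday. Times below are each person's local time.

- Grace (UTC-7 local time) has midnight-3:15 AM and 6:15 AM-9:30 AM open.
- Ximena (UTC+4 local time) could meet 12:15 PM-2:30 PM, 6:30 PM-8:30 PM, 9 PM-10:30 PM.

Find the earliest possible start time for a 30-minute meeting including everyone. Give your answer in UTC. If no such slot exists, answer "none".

08:15

Grace in UTC: 07:00-10:15, 13:15-16:30 (add 7h to convert from UTC-7).
Ximena in UTC: 08:15-10:30, 14:30-16:30, 17:00-18:30 (subtract 4h to convert from UTC+4).
Grace ∩ Ximena: 08:15-10:15, 14:30-16:30.
The first common window of at least 30 minutes is 08:15-10:15, so the earliest start is 08:15.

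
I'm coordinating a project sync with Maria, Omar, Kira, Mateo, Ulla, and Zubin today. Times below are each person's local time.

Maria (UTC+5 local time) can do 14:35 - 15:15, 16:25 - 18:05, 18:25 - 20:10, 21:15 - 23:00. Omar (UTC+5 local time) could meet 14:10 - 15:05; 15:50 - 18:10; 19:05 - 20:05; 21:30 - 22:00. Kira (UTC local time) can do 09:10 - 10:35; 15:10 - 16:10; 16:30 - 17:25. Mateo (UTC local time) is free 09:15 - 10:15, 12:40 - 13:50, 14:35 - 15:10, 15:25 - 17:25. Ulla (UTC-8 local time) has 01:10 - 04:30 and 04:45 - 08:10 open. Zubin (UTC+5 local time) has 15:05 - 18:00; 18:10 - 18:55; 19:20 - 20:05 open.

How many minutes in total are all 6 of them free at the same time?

0

Maria in UTC: 09:35-10:15, 11:25-13:05, 13:25-15:10, 16:15-18:00 (subtract 5h to convert from UTC+5).
Omar in UTC: 09:10-10:05, 10:50-13:10, 14:05-15:05, 16:30-17:00 (subtract 5h to convert from UTC+5).
Kira in UTC: 09:10-10:35, 15:10-16:10, 16:30-17:25.
Mateo in UTC: 09:15-10:15, 12:40-13:50, 14:35-15:10, 15:25-17:25.
Ulla in UTC: 09:10-12:30, 12:45-16:10 (add 8h to convert from UTC-8).
Zubin in UTC: 10:05-13:00, 13:10-13:55, 14:20-15:05 (subtract 5h to convert from UTC+5).
Maria ∩ Omar: 09:35-10:05, 11:25-13:05, 14:05-15:05, 16:30-17:00.
Maria ∩ Omar ∩ Kira: 09:35-10:05, 16:30-17:00.
Maria ∩ Omar ∩ Kira ∩ Mateo: 09:35-10:05, 16:30-17:00.
Maria ∩ Omar ∩ Kira ∩ Mateo ∩ Ulla: 09:35-10:05.
Maria ∩ Omar ∩ Kira ∩ Mateo ∩ Ulla ∩ Zubin: ∅.
There is no time when everyone is free.
There is no common window, so the total is 0 minutes.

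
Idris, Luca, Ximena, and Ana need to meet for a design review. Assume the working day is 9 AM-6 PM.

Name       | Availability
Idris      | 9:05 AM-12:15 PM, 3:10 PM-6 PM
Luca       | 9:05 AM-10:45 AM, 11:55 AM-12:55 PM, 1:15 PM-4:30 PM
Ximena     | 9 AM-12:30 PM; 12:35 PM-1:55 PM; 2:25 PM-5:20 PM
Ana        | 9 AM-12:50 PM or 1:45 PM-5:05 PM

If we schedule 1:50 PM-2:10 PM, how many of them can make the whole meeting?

2

Luca and Ana can make the full 13:50-14:10 slot — that's 2.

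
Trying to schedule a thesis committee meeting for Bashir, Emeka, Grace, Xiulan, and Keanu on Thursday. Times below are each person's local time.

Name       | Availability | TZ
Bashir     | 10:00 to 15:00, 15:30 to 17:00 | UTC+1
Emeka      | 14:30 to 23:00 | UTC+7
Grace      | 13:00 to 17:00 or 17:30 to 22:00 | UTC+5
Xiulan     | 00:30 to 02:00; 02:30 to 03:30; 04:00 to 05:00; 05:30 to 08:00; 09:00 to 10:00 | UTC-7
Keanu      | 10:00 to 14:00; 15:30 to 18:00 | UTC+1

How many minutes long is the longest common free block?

Bashir in UTC: 09:00-14:00, 14:30-16:00 (subtract 1h to convert from UTC+1).
Emeka in UTC: 07:30-16:00 (subtract 7h to convert from UTC+7).
Grace in UTC: 08:00-12:00, 12:30-17:00 (subtract 5h to convert from UTC+5).
Xiulan in UTC: 07:30-09:00, 09:30-10:30, 11:00-12:00, 12:30-15:00, 16:00-17:00 (add 7h to convert from UTC-7).
Keanu in UTC: 09:00-13:00, 14:30-17:00 (subtract 1h to convert from UTC+1).
Bashir ∩ Emeka: 09:00-14:00, 14:30-16:00.
Bashir ∩ Emeka ∩ Grace: 09:00-12:00, 12:30-14:00, 14:30-16:00.
Bashir ∩ Emeka ∩ Grace ∩ Xiulan: 09:30-10:30, 11:00-12:00, 12:30-14:00, 14:30-15:00.
Bashir ∩ Emeka ∩ Grace ∩ Xiulan ∩ Keanu: 09:30-10:30, 11:00-12:00, 12:30-13:00, 14:30-15:00.
Those are the intersection windows.
The longest is 09:30-10:30 at 60 minutes.

60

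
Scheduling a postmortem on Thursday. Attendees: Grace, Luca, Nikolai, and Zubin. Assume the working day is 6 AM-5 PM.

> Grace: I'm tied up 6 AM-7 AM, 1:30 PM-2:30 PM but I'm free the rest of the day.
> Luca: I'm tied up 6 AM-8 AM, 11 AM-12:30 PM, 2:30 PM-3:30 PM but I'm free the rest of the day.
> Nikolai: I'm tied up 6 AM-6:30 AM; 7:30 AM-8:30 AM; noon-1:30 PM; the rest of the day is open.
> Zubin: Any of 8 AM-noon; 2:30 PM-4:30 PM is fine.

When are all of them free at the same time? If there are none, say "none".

Grace free: 07:00-13:30, 14:30-17:00 (invert busy blocks within the working day).
Luca free: 08:00-11:00, 12:30-14:30, 15:30-17:00 (invert busy blocks within the working day).
Nikolai free: 06:30-07:30, 08:30-12:00, 13:30-17:00 (invert busy blocks within the working day).
Zubin free: 08:00-12:00, 14:30-16:30.
Grace ∩ Luca: 08:00-11:00, 12:30-13:30, 15:30-17:00.
Grace ∩ Luca ∩ Nikolai: 08:30-11:00, 15:30-17:00.
Grace ∩ Luca ∩ Nikolai ∩ Zubin: 08:30-11:00, 15:30-16:30.
So the common availability across everyone is 08:30-11:00, 15:30-16:30.

08:30-11:00, 15:30-16:30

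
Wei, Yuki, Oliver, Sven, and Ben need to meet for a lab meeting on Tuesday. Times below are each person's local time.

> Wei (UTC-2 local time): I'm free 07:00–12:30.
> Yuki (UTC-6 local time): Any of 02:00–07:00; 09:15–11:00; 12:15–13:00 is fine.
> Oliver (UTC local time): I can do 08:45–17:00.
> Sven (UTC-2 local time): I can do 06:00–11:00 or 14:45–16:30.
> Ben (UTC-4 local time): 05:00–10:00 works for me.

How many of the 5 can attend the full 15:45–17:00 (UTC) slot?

2

Wei in UTC: 09:00-14:30 (add 2h to convert from UTC-2).
Yuki in UTC: 08:00-13:00, 15:15-17:00, 18:15-19:00 (add 6h to convert from UTC-6).
Oliver in UTC: 08:45-17:00.
Sven in UTC: 08:00-13:00, 16:45-18:30 (add 2h to convert from UTC-2).
Ben in UTC: 09:00-14:00 (add 4h to convert from UTC-4).
Yuki and Oliver can make the full 15:45-17:00 slot — that's 2.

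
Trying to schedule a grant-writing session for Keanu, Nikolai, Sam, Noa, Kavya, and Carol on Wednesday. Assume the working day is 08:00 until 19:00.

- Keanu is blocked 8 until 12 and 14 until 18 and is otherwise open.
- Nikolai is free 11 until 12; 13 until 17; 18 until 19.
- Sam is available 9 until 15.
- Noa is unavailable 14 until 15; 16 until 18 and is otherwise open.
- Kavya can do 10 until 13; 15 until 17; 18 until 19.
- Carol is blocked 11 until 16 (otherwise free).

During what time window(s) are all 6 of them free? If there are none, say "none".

Keanu free: 12:00-14:00, 18:00-19:00 (invert busy blocks within the working day).
Nikolai free: 11:00-12:00, 13:00-17:00, 18:00-19:00.
Sam free: 09:00-15:00.
Noa free: 08:00-14:00, 15:00-16:00, 18:00-19:00 (invert busy blocks within the working day).
Kavya free: 10:00-13:00, 15:00-17:00, 18:00-19:00.
Carol free: 08:00-11:00, 16:00-19:00 (invert busy blocks within the working day).
Keanu ∩ Nikolai: 13:00-14:00, 18:00-19:00.
Keanu ∩ Nikolai ∩ Sam: 13:00-14:00.
Keanu ∩ Nikolai ∩ Sam ∩ Noa: 13:00-14:00.
Keanu ∩ Nikolai ∩ Sam ∩ Noa ∩ Kavya: ∅.
Keanu ∩ Nikolai ∩ Sam ∩ Noa ∩ Kavya ∩ Carol: ∅.
There is no time when everyone is free.

none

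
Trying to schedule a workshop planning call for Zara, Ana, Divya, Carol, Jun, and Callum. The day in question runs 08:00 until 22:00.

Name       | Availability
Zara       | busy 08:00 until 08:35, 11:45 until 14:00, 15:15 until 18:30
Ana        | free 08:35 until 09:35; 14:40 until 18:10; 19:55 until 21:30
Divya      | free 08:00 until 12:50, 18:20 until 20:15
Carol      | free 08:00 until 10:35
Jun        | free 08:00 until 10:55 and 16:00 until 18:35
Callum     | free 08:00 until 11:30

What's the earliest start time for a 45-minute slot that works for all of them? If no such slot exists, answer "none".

Zara free: 08:35-11:45, 14:00-15:15, 18:30-22:00 (invert busy blocks within the working day).
Ana free: 08:35-09:35, 14:40-18:10, 19:55-21:30.
Divya free: 08:00-12:50, 18:20-20:15.
Carol free: 08:00-10:35.
Jun free: 08:00-10:55, 16:00-18:35.
Callum free: 08:00-11:30.
Zara ∩ Ana: 08:35-09:35, 14:40-15:15, 19:55-21:30.
Zara ∩ Ana ∩ Divya: 08:35-09:35, 19:55-20:15.
Zara ∩ Ana ∩ Divya ∩ Carol: 08:35-09:35.
Zara ∩ Ana ∩ Divya ∩ Carol ∩ Jun: 08:35-09:35.
Zara ∩ Ana ∩ Divya ∩ Carol ∩ Jun ∩ Callum: 08:35-09:35.
The first common window of at least 45 minutes is 08:35-09:35, so the earliest start is 08:35.

08:35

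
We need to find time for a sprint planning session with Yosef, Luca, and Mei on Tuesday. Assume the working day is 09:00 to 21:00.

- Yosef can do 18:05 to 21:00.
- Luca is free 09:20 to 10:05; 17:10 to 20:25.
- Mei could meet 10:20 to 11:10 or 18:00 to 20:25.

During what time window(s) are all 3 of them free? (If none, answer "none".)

18:05-20:25

Yosef ∩ Luca: 18:05-20:25.
Yosef ∩ Luca ∩ Mei: 18:05-20:25.
Those are the intersection windows.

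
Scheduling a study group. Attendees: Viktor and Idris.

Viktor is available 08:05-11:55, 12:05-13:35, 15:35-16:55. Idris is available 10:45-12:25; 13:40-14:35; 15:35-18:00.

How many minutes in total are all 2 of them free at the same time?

Viktor ∩ Idris: 10:45-11:55, 12:05-12:25, 15:35-16:55.
Those are the intersection windows.
Summing the common windows: 70 + 20 + 80 = 170 minutes.

170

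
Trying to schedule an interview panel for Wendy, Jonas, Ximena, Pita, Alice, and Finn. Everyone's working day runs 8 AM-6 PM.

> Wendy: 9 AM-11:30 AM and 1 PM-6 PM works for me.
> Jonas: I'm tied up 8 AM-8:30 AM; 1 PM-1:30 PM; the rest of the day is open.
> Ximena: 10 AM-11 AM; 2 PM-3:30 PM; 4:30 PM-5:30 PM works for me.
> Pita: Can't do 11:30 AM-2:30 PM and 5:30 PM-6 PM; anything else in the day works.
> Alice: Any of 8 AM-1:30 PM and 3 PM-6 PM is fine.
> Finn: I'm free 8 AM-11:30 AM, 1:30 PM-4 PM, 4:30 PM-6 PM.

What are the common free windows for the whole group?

Wendy free: 09:00-11:30, 13:00-18:00.
Jonas free: 08:30-13:00, 13:30-18:00 (invert busy blocks within the working day).
Ximena free: 10:00-11:00, 14:00-15:30, 16:30-17:30.
Pita free: 08:00-11:30, 14:30-17:30 (invert busy blocks within the working day).
Alice free: 08:00-13:30, 15:00-18:00.
Finn free: 08:00-11:30, 13:30-16:00, 16:30-18:00.
Wendy ∩ Jonas: 09:00-11:30, 13:30-18:00.
Wendy ∩ Jonas ∩ Ximena: 10:00-11:00, 14:00-15:30, 16:30-17:30.
Wendy ∩ Jonas ∩ Ximena ∩ Pita: 10:00-11:00, 14:30-15:30, 16:30-17:30.
Wendy ∩ Jonas ∩ Ximena ∩ Pita ∩ Alice: 10:00-11:00, 15:00-15:30, 16:30-17:30.
Wendy ∩ Jonas ∩ Ximena ∩ Pita ∩ Alice ∩ Finn: 10:00-11:00, 15:00-15:30, 16:30-17:30.

10:00-11:00, 15:00-15:30, 16:30-17:30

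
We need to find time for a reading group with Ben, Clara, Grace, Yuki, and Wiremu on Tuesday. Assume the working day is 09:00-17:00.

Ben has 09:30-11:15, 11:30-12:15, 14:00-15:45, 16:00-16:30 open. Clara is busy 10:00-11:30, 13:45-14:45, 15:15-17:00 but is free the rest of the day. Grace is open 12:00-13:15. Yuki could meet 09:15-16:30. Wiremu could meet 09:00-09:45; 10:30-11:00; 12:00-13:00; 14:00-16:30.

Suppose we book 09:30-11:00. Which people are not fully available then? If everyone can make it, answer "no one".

Ben free: 09:30-11:15, 11:30-12:15, 14:00-15:45, 16:00-16:30.
Clara free: 09:00-10:00, 11:30-13:45, 14:45-15:15 (invert busy blocks within the working day).
Grace free: 12:00-13:15.
Yuki free: 09:15-16:30.
Wiremu free: 09:00-09:45, 10:30-11:00, 12:00-13:00, 14:00-16:30.
Ben: free for 09:30-11:00. Clara: not fully free for 09:30-11:00. Grace: not fully free for 09:30-11:00. Yuki: free for 09:30-11:00. Wiremu: not fully free for 09:30-11:00.

Clara, Grace, Wiremu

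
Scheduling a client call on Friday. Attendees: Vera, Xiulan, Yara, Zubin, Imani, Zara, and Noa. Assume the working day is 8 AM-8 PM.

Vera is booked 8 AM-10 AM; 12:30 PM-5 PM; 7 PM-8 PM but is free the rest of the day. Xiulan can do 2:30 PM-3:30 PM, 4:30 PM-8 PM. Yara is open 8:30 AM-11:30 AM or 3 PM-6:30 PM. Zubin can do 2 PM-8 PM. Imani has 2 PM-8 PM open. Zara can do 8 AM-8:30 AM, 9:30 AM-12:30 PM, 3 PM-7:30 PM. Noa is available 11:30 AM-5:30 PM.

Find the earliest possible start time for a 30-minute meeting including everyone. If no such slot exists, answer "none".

17:00

Vera free: 10:00-12:30, 17:00-19:00 (invert busy blocks within the working day).
Xiulan free: 14:30-15:30, 16:30-20:00.
Yara free: 08:30-11:30, 15:00-18:30.
Zubin free: 14:00-20:00.
Imani free: 14:00-20:00.
Zara free: 08:00-08:30, 09:30-12:30, 15:00-19:30.
Noa free: 11:30-17:30.
Vera ∩ Xiulan: 17:00-19:00.
Vera ∩ Xiulan ∩ Yara: 17:00-18:30.
Vera ∩ Xiulan ∩ Yara ∩ Zubin: 17:00-18:30.
Vera ∩ Xiulan ∩ Yara ∩ Zubin ∩ Imani: 17:00-18:30.
Vera ∩ Xiulan ∩ Yara ∩ Zubin ∩ Imani ∩ Zara: 17:00-18:30.
Vera ∩ Xiulan ∩ Yara ∩ Zubin ∩ Imani ∩ Zara ∩ Noa: 17:00-17:30.
The first common window of at least 30 minutes is 17:00-17:30, so the earliest start is 17:00.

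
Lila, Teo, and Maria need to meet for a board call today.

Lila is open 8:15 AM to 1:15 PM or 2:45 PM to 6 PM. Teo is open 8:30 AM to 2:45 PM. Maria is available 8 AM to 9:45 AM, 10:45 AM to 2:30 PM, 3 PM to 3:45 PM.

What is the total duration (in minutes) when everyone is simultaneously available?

Lila ∩ Teo: 08:30-13:15.
Lila ∩ Teo ∩ Maria: 08:30-09:45, 10:45-13:15.
Summing the common windows: 75 + 150 = 225 minutes.

225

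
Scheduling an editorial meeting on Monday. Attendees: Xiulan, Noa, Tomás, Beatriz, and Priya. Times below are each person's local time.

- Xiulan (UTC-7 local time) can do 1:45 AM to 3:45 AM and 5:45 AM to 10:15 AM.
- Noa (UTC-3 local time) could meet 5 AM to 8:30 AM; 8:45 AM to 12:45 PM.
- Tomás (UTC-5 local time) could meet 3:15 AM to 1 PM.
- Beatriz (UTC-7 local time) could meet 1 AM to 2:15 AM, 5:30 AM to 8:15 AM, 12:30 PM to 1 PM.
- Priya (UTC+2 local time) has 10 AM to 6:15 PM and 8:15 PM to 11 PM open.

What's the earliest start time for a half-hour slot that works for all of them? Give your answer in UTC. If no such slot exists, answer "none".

Xiulan in UTC: 08:45-10:45, 12:45-17:15 (add 7h to convert from UTC-7).
Noa in UTC: 08:00-11:30, 11:45-15:45 (add 3h to convert from UTC-3).
Tomás in UTC: 08:15-18:00 (add 5h to convert from UTC-5).
Beatriz in UTC: 08:00-09:15, 12:30-15:15, 19:30-20:00 (add 7h to convert from UTC-7).
Priya in UTC: 08:00-16:15, 18:15-21:00 (subtract 2h to convert from UTC+2).
Xiulan ∩ Noa: 08:45-10:45, 12:45-15:45.
Xiulan ∩ Noa ∩ Tomás: 08:45-10:45, 12:45-15:45.
Xiulan ∩ Noa ∩ Tomás ∩ Beatriz: 08:45-09:15, 12:45-15:15.
Xiulan ∩ Noa ∩ Tomás ∩ Beatriz ∩ Priya: 08:45-09:15, 12:45-15:15.
Those are the intersection windows.
The first common window of at least 30 minutes is 08:45-09:15, so the earliest start is 08:45.

08:45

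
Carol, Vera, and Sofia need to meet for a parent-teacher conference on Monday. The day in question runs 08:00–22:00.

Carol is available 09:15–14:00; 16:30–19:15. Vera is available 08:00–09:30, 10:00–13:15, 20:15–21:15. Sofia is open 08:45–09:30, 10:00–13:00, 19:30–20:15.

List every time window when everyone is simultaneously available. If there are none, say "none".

Carol ∩ Vera: 09:15-09:30, 10:00-13:15.
Carol ∩ Vera ∩ Sofia: 09:15-09:30, 10:00-13:00.

09:15-09:30, 10:00-13:00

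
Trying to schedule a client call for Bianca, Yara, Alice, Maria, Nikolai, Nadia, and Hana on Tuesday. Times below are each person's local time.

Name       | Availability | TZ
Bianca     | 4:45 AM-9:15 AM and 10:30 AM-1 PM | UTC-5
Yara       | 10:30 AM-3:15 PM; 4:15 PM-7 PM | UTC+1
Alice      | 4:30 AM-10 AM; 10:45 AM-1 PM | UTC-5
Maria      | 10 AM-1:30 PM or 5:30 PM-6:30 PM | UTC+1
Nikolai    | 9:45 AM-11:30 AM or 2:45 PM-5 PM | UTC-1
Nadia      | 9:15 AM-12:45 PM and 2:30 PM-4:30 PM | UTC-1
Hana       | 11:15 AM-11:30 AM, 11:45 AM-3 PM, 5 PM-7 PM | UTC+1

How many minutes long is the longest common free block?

Bianca in UTC: 09:45-14:15, 15:30-18:00 (add 5h to convert from UTC-5).
Yara in UTC: 09:30-14:15, 15:15-18:00 (subtract 1h to convert from UTC+1).
Alice in UTC: 09:30-15:00, 15:45-18:00 (add 5h to convert from UTC-5).
Maria in UTC: 09:00-12:30, 16:30-17:30 (subtract 1h to convert from UTC+1).
Nikolai in UTC: 10:45-12:30, 15:45-18:00 (add 1h to convert from UTC-1).
Nadia in UTC: 10:15-13:45, 15:30-17:30 (add 1h to convert from UTC-1).
Hana in UTC: 10:15-10:30, 10:45-14:00, 16:00-18:00 (subtract 1h to convert from UTC+1).
Bianca ∩ Yara: 09:45-14:15, 15:30-18:00.
Bianca ∩ Yara ∩ Alice: 09:45-14:15, 15:45-18:00.
Bianca ∩ Yara ∩ Alice ∩ Maria: 09:45-12:30, 16:30-17:30.
Bianca ∩ Yara ∩ Alice ∩ Maria ∩ Nikolai: 10:45-12:30, 16:30-17:30.
Bianca ∩ Yara ∩ Alice ∩ Maria ∩ Nikolai ∩ Nadia: 10:45-12:30, 16:30-17:30.
Bianca ∩ Yara ∩ Alice ∩ Maria ∩ Nikolai ∩ Nadia ∩ Hana: 10:45-12:30, 16:30-17:30.
The longest is 10:45-12:30 at 105 minutes.

105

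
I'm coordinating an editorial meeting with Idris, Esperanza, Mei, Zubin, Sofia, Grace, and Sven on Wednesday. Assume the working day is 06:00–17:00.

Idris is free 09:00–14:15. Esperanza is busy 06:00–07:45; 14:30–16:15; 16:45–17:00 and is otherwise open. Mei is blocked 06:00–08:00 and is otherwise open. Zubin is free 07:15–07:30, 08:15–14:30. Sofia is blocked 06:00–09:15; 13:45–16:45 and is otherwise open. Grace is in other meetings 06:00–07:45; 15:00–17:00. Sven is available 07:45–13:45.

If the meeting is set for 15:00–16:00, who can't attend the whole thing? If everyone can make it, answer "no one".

Idris free: 09:00-14:15.
Esperanza free: 07:45-14:30, 16:15-16:45 (invert busy blocks within the working day).
Mei free: 08:00-17:00 (invert busy blocks within the working day).
Zubin free: 07:15-07:30, 08:15-14:30.
Sofia free: 09:15-13:45, 16:45-17:00 (invert busy blocks within the working day).
Grace free: 07:45-15:00 (invert busy blocks within the working day).
Sven free: 07:45-13:45.
Idris: not fully free for 15:00-16:00. Esperanza: not fully free for 15:00-16:00. Mei: free for 15:00-16:00. Zubin: not fully free for 15:00-16:00. Sofia: not fully free for 15:00-16:00. Grace: not fully free for 15:00-16:00. Sven: not fully free for 15:00-16:00.

Esperanza, Grace, Idris, Sofia, Sven, Zubin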